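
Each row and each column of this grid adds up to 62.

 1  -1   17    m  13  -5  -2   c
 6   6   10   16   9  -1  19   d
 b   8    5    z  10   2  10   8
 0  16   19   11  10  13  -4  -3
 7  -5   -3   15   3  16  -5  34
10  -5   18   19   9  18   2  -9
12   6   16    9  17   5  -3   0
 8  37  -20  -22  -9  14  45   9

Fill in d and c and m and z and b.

The known cells in column 1 total 44, leaving 62 − 44 = 18 for the blank.
The known cells in row 3 total 61, leaving 62 − 61 = 1 for the blank.
The known cells in column 4 total 49, leaving 62 − 49 = 13 for the blank.
The known cells in row 1 total 36, leaving 62 − 36 = 26 for the blank.
The known cells in row 2 total 65, leaving 62 − 65 = -3 for the blank.

d = -3, c = 26, m = 13, z = 1, b = 18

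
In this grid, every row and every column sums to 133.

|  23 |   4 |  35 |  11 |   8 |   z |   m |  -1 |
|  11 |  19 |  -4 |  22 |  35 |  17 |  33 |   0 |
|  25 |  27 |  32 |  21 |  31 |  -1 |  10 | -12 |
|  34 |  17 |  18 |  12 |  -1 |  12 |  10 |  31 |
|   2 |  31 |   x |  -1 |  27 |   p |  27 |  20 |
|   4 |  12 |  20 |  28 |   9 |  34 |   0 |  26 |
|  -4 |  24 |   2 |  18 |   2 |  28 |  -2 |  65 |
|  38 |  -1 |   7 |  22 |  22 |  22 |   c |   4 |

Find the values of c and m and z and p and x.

Column 3 has 35 − 4 + 32 + 18 + 20 + 2 + 7 = 110; the blank must be 133 − 110 = 23.
Row 5 has 2 + 31 + 23 − 1 + 27 + 27 + 20 = 129; the blank must be 133 − 129 = 4.
Row 8 has 38 − 1 + 7 + 22 + 22 + 22 + 4 = 114; the blank must be 133 − 114 = 19.
Column 7 has 33 + 10 + 10 + 27 + 0 − 2 + 19 = 97; the blank must be 133 − 97 = 36.
Row 1 has 23 + 4 + 35 + 11 + 8 + 36 − 1 = 116; the blank must be 133 − 116 = 17.

c = 19, m = 36, z = 17, p = 4, x = 23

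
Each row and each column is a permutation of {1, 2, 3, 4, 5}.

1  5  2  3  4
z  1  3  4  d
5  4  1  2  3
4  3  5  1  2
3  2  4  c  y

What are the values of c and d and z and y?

At (row 2, col 1): column 1 already has {1, 3, 4, 5}, so the value is 2.
For row 2, column 5: row 2 already has {1, 2, 3, 4}; that leaves 5.
Cell (5,5): column 5 already has {2, 3, 4, 5} → 1.
At (row 5, col 4): row 5 already has {1, 2, 3, 4}, so the value is 5.

c = 5, d = 5, z = 2, y = 1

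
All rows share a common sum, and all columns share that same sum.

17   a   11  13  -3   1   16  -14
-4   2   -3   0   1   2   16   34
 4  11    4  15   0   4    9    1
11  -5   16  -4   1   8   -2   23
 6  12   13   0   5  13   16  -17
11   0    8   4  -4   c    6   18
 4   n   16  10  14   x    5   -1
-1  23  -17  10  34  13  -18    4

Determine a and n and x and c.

a = 7, n = -2, x = 2, c = 5

Rows 2 and 3 both sum to 48, so that's the common total.
The known cells in row 1 total 41, leaving 48 − 41 = 7 for the blank.
The known cells in column 2 total 50, leaving 48 − 50 = -2 for the blank.
The known cells in row 6 total 43, leaving 48 − 43 = 5 for the blank.
The known cells in row 7 total 46, leaving 48 − 46 = 2 for the blank.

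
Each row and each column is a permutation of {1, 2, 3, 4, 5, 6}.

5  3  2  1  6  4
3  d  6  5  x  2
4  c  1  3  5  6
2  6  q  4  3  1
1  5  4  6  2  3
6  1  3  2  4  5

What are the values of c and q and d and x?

c = 2, q = 5, d = 4, x = 1

Cell (4,3): row 4 already has {1, 2, 3, 4, 6} → 5.
For row 3, column 2: row 3 already has {1, 3, 4, 5, 6}; that leaves 2.
For row 2, column 2: column 2 already has {1, 2, 3, 5, 6}; that leaves 4.
At (row 2, col 5): row 2 already has {2, 3, 4, 5, 6}, so the value is 1.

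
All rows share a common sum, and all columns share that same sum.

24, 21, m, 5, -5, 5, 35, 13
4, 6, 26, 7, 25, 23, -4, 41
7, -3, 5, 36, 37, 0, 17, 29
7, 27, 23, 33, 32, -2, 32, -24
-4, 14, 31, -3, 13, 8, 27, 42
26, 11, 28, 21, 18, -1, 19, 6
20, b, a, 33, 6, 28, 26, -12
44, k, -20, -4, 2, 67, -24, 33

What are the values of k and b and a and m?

k = 30, b = 22, a = 5, m = 30

Rows 2 and 3 both sum to 128, so that's the common total.
The known cells in row 8 total 98, leaving 128 − 98 = 30 for the blank.
The known cells in column 2 total 106, leaving 128 − 106 = 22 for the blank.
The known cells in row 7 total 123, leaving 128 − 123 = 5 for the blank.
The known cells in row 1 total 98, leaving 128 − 98 = 30 for the blank.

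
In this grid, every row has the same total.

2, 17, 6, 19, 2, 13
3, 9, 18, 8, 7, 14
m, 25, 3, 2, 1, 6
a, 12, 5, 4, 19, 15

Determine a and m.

a = 4, m = 22

The complete rows each total 59.
Row 4 is missing 59 − 55 = 4 (since 12 + 5 + 4 + 19 + 15 = 55).
Row 3 is missing 59 − 37 = 22 (since 25 + 3 + 2 + 1 + 6 = 37).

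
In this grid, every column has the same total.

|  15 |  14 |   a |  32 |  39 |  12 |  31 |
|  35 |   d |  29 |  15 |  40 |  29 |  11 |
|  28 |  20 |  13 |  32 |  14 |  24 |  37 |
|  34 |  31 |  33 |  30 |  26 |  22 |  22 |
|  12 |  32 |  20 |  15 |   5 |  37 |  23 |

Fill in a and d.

Column 6 sums to 124 and so does column 7; that's the common total.
In column 3 the known cells total 95, leaving 124 − 95 = 29.
In column 2 the known cells total 97, leaving 124 − 97 = 27.

a = 29, d = 27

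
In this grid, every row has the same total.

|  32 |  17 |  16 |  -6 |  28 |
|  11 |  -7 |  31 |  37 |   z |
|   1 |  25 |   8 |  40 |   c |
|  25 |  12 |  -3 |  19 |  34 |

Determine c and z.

c = 13, z = 15

Row 1 sums to 87 and so does row 4; that's the common total.
In row 3 the known cells total 74, leaving 87 − 74 = 13.
In row 2 the known cells total 72, leaving 87 − 72 = 15.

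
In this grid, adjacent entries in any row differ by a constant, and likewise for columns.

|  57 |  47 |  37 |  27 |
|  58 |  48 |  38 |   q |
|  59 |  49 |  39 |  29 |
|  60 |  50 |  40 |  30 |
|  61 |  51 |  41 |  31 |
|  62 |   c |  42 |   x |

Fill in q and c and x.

Along each row the entries change by -10 per step; down each column they change by 1.
Row 2: from 58 at column 1, stepping by -10 to column 4 gives 28.
Row 6: from 62 at column 1, stepping by -10 to column 2 gives 52.
Row 6: from 62 at column 1, stepping by -10 to column 4 gives 32.

q = 28, c = 52, x = 32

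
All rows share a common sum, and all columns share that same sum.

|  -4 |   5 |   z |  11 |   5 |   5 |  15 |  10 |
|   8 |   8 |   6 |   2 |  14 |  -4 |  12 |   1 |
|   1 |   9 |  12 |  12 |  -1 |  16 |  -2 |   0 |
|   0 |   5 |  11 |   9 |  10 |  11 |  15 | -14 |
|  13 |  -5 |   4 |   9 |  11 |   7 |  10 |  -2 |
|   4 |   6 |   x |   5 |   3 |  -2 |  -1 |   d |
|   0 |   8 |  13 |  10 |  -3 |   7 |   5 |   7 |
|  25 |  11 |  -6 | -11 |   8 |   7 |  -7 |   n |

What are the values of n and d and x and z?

Rows 2 and 3 both sum to 47, so that's the common total.
Row 1: -4 + 5 + 11 + 5 + 5 + 15 + 10 = 47, so its missing entry is 47 − 47 = 0.
Row 8: 25 + 11 − 6 − 11 + 8 + 7 − 7 = 27, so its missing entry is 47 − 27 = 20.
Column 8: 10 + 1 + 0 − 14 − 2 + 7 + 20 = 22, so its missing entry is 47 − 22 = 25.
Row 6: 4 + 6 + 5 + 3 − 2 − 1 + 25 = 40, so its missing entry is 47 − 40 = 7.

n = 20, d = 25, x = 7, z = 0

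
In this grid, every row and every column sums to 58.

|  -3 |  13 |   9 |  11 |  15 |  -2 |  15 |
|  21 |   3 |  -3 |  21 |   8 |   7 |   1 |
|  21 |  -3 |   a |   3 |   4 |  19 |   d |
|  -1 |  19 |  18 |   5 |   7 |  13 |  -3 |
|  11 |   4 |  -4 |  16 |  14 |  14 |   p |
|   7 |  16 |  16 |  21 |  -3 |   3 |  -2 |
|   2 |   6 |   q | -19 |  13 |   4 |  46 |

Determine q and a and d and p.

q = 6, a = 16, d = -2, p = 3

Row 7 has 2 + 6 − 19 + 13 + 4 + 46 = 52; the blank must be 58 − 52 = 6.
Row 5 has 11 + 4 − 4 + 16 + 14 + 14 = 55; the blank must be 58 − 55 = 3.
Column 7 has 15 + 1 − 3 + 3 − 2 + 46 = 60; the blank must be 58 − 60 = -2.
Row 3 has 21 − 3 + 3 + 4 + 19 − 2 = 42; the blank must be 58 − 42 = 16.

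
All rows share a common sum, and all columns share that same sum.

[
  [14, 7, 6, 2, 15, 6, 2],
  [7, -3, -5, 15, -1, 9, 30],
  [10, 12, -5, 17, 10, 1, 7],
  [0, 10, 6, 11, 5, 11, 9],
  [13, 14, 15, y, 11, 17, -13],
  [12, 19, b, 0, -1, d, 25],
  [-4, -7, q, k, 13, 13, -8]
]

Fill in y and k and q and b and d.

y = -5, k = 12, q = 33, b = 2, d = -5

Rows 1 and 2 both sum to 52, so that's the common total.
The known cells in column 6 total 57, leaving 52 − 57 = -5 for the blank.
The known cells in row 5 total 57, leaving 52 − 57 = -5 for the blank.
The known cells in column 4 total 40, leaving 52 − 40 = 12 for the blank.
The known cells in row 7 total 19, leaving 52 − 19 = 33 for the blank.
The known cells in row 6 total 50, leaving 52 − 50 = 2 for the blank.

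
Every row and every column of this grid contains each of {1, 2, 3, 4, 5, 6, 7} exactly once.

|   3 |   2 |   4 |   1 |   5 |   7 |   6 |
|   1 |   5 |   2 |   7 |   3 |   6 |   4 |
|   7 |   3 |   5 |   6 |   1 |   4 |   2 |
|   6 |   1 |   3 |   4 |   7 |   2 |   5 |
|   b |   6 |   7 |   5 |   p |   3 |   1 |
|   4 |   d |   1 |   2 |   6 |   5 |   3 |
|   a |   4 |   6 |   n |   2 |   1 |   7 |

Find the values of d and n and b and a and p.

For row 5, column 5: column 5 already has {1, 2, 3, 5, 6, 7}; that leaves 4.
At (row 5, col 1): row 5 already has {1, 3, 4, 5, 6, 7}, so the value is 2.
At (row 6, col 2): row 6 already has {1, 2, 3, 4, 5, 6}, so the value is 7.
Cell (7,1): column 1 already has {1, 2, 3, 4, 6, 7} → 5.
At (row 7, col 4): row 7 already has {1, 2, 4, 5, 6, 7}, so the value is 3.

d = 7, n = 3, b = 2, a = 5, p = 4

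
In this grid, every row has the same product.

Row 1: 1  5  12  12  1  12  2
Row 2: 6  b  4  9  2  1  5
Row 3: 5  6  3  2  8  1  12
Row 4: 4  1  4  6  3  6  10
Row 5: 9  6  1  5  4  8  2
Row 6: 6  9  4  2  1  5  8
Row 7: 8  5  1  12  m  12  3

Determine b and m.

b = 8, m = 1

Rows 4 and 5 each multiply to 17280, so every row has product 17280.
Row 2: 6×4×9×2×1×5 = 2160, so the missing entry is 17280 ÷ 2160 = 8.
Row 7: 8×5×1×12×12×3 = 17280, so the missing entry is 17280 ÷ 17280 = 1.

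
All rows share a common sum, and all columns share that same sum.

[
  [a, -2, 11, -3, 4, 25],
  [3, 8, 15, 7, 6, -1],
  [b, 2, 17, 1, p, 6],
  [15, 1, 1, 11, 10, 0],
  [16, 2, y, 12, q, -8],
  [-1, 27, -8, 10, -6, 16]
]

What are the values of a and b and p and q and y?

a = 3, b = 2, p = 10, q = 14, y = 2

Rows 2 and 4 both sum to 38, so that's the common total.
The known cells in row 1 total 35, leaving 38 − 35 = 3 for the blank.
The known cells in column 1 total 36, leaving 38 − 36 = 2 for the blank.
The known cells in row 3 total 28, leaving 38 − 28 = 10 for the blank.
The known cells in column 5 total 24, leaving 38 − 24 = 14 for the blank.
The known cells in row 5 total 36, leaving 38 − 36 = 2 for the blank.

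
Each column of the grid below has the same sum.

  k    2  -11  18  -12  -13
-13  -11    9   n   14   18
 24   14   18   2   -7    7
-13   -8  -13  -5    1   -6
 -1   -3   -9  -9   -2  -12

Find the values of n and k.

n = -12, k = -3

Columns 3 and 6 both add up to -6, so every column sums to -6.
Column 4: 18 + 2 − 5 − 9 = 6, so the missing entry is -6 − 6 = -12.
Column 1: -13 + 24 − 13 − 1 = -3, so the missing entry is -6 − (-3) = -3.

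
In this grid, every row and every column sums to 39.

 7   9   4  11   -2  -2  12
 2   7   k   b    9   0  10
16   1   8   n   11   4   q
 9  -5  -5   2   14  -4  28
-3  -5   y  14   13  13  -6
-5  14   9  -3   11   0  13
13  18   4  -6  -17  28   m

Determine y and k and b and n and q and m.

y = 13, k = 6, b = 5, n = 16, q = -17, m = -1

The known cells in row 5 total 26, leaving 39 − 26 = 13 for the blank.
The known cells in column 3 total 33, leaving 39 − 33 = 6 for the blank.
The known cells in row 7 total 40, leaving 39 − 40 = -1 for the blank.
The known cells in column 7 total 56, leaving 39 − 56 = -17 for the blank.
The known cells in row 3 total 23, leaving 39 − 23 = 16 for the blank.
The known cells in row 2 total 34, leaving 39 − 34 = 5 for the blank.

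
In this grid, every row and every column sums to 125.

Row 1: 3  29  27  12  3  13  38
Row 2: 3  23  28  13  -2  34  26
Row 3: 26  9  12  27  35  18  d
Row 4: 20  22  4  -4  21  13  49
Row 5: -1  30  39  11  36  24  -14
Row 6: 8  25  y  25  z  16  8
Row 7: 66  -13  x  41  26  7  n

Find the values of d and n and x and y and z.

The known cells in column 5 total 119, leaving 125 − 119 = 6 for the blank.
The known cells in row 3 total 127, leaving 125 − 127 = -2 for the blank.
The known cells in column 7 total 105, leaving 125 − 105 = 20 for the blank.
The known cells in row 7 total 147, leaving 125 − 147 = -22 for the blank.
The known cells in row 6 total 88, leaving 125 − 88 = 37 for the blank.

d = -2, n = 20, x = -22, y = 37, z = 6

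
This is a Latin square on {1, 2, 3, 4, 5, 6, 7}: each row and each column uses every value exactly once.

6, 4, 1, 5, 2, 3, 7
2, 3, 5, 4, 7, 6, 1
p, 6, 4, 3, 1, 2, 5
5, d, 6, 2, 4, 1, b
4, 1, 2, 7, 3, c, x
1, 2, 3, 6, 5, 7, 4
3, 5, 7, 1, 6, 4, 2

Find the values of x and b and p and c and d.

x = 6, b = 3, p = 7, c = 5, d = 7

For row 4, column 2: column 2 already has {1, 2, 3, 4, 5, 6}; that leaves 7.
For row 3, column 1: row 3 already has {1, 2, 3, 4, 5, 6}; that leaves 7.
At (row 5, col 6): column 6 already has {1, 2, 3, 4, 6, 7}, so the value is 5.
Cell (5,7): row 5 already has {1, 2, 3, 4, 5, 7} → 6.
At (row 4, col 7): row 4 already has {1, 2, 4, 5, 6, 7}, so the value is 3.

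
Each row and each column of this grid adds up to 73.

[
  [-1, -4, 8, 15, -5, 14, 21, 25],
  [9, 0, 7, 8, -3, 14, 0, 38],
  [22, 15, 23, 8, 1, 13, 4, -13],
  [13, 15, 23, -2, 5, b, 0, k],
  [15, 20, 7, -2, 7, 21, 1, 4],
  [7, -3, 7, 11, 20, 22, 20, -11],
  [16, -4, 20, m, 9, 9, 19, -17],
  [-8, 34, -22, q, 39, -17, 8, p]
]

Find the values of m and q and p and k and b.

m = 21, q = 14, p = 25, k = 22, b = -3

The known cells in row 7 total 52, leaving 73 − 52 = 21 for the blank.
The known cells in column 4 total 59, leaving 73 − 59 = 14 for the blank.
The known cells in row 8 total 48, leaving 73 − 48 = 25 for the blank.
The known cells in column 8 total 51, leaving 73 − 51 = 22 for the blank.
The known cells in row 4 total 76, leaving 73 − 76 = -3 for the blank.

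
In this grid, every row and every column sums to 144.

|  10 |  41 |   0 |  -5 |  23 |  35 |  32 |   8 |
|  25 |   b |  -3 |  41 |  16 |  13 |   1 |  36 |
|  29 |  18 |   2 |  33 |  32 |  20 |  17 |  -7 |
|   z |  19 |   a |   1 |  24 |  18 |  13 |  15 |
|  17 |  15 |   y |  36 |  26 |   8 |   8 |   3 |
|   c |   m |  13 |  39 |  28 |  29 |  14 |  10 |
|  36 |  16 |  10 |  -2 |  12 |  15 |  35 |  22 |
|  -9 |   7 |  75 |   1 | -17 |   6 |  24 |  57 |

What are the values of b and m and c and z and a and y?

b = 15, m = 13, c = -2, z = 38, a = 16, y = 31

Row 2: 25 − 3 + 41 + 16 + 13 + 1 + 36 = 129, so its missing entry is 144 − 129 = 15.
Column 2: 41 + 15 + 18 + 19 + 15 + 16 + 7 = 131, so its missing entry is 144 − 131 = 13.
Row 5: 17 + 15 + 36 + 26 + 8 + 8 + 3 = 113, so its missing entry is 144 − 113 = 31.
Row 6: 13 + 13 + 39 + 28 + 29 + 14 + 10 = 146, so its missing entry is 144 − 146 = -2.
Column 1: 10 + 25 + 29 + 17 − 2 + 36 − 9 = 106, so its missing entry is 144 − 106 = 38.
Row 4: 38 + 19 + 1 + 24 + 18 + 13 + 15 = 128, so its missing entry is 144 − 128 = 16.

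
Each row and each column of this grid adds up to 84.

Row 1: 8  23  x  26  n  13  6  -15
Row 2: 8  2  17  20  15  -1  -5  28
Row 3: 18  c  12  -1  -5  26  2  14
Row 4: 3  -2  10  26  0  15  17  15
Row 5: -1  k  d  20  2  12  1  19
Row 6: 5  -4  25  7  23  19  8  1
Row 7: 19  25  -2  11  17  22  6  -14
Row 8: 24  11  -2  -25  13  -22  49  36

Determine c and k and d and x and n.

Column 5: 15 − 5 + 0 + 2 + 23 + 17 + 13 = 65, so its missing entry is 84 − 65 = 19.
Row 3: 18 + 12 − 1 − 5 + 26 + 2 + 14 = 66, so its missing entry is 84 − 66 = 18.
Row 1: 8 + 23 + 26 + 19 + 13 + 6 − 15 = 80, so its missing entry is 84 − 80 = 4.
Column 3: 4 + 17 + 12 + 10 + 25 − 2 − 2 = 64, so its missing entry is 84 − 64 = 20.
Row 5: -1 + 20 + 20 + 2 + 12 + 1 + 19 = 73, so its missing entry is 84 − 73 = 11.

c = 18, k = 11, d = 20, x = 4, n = 19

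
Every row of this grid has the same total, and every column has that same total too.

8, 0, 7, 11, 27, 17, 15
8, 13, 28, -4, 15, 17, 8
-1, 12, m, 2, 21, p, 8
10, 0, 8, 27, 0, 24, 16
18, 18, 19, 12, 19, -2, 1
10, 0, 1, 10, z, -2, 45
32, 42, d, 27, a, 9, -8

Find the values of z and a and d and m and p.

Rows 1 and 2 both sum to 85, so that's the common total.
Row 6 has 10 + 0 + 1 + 10 − 2 + 45 = 64; the blank must be 85 − 64 = 21.
Column 5 has 27 + 15 + 21 + 0 + 19 + 21 = 103; the blank must be 85 − 103 = -18.
Row 7 has 32 + 42 + 27 − 18 + 9 − 8 = 84; the blank must be 85 − 84 = 1.
Column 3 has 7 + 28 + 8 + 19 + 1 + 1 = 64; the blank must be 85 − 64 = 21.
Row 3 has -1 + 12 + 21 + 2 + 21 + 8 = 63; the blank must be 85 − 63 = 22.

z = 21, a = -18, d = 1, m = 21, p = 22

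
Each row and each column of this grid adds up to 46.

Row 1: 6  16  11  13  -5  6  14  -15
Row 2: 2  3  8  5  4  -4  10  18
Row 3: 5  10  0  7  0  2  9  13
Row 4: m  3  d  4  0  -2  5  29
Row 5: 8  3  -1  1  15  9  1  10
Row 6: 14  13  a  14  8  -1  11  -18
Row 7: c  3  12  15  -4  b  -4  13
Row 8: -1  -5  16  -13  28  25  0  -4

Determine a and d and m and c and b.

Column 6: 6 − 4 + 2 − 2 + 9 − 1 + 25 = 35, so its missing entry is 46 − 35 = 11.
Row 7: 3 + 12 + 15 − 4 + 11 − 4 + 13 = 46, so its missing entry is 46 − 46 = 0.
Column 1: 6 + 2 + 5 + 8 + 14 + 0 − 1 = 34, so its missing entry is 46 − 34 = 12.
Row 4: 12 + 3 + 4 + 0 − 2 + 5 + 29 = 51, so its missing entry is 46 − 51 = -5.
Row 6: 14 + 13 + 14 + 8 − 1 + 11 − 18 = 41, so its missing entry is 46 − 41 = 5.

a = 5, d = -5, m = 12, c = 0, b = 11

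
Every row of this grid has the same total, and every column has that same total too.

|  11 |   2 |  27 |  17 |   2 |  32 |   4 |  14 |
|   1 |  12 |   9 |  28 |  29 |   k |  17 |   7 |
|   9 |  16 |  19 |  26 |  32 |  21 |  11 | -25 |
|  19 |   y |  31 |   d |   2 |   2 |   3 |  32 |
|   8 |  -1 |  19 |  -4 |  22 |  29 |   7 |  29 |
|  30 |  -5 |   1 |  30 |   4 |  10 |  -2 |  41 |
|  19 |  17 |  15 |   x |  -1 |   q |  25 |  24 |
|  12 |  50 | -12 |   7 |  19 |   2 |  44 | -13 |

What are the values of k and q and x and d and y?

Rows 1 and 3 both sum to 109, so that's the common total.
Row 2 has 1 + 12 + 9 + 28 + 29 + 17 + 7 = 103; the blank must be 109 − 103 = 6.
Column 6 has 32 + 6 + 21 + 2 + 29 + 10 + 2 = 102; the blank must be 109 − 102 = 7.
Column 2 has 2 + 12 + 16 − 1 − 5 + 17 + 50 = 91; the blank must be 109 − 91 = 18.
Row 4 has 19 + 18 + 31 + 2 + 2 + 3 + 32 = 107; the blank must be 109 − 107 = 2.
Row 7 has 19 + 17 + 15 − 1 + 7 + 25 + 24 = 106; the blank must be 109 − 106 = 3.

k = 6, q = 7, x = 3, d = 2, y = 18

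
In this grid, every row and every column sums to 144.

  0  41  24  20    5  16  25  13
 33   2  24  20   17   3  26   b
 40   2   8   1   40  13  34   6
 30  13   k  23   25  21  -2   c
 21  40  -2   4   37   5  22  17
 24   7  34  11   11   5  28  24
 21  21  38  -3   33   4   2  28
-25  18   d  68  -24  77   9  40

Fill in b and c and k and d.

b = 19, c = -3, k = 37, d = -19

The known cells in row 2 total 125, leaving 144 − 125 = 19 for the blank.
The known cells in column 8 total 147, leaving 144 − 147 = -3 for the blank.
The known cells in row 4 total 107, leaving 144 − 107 = 37 for the blank.
The known cells in row 8 total 163, leaving 144 − 163 = -19 for the blank.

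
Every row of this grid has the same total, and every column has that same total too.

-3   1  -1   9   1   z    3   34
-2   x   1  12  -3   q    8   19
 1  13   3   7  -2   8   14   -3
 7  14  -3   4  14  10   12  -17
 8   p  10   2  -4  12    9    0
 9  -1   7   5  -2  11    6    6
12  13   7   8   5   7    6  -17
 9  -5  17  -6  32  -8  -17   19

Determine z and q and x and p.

Rows 3 and 4 both sum to 41, so that's the common total.
Row 5 has 8 + 10 + 2 − 4 + 12 + 9 + 0 = 37; the blank must be 41 − 37 = 4.
Column 2 has 1 + 13 + 14 + 4 − 1 + 13 − 5 = 39; the blank must be 41 − 39 = 2.
Row 1 has -3 + 1 − 1 + 9 + 1 + 3 + 34 = 44; the blank must be 41 − 44 = -3.
Row 2 has -2 + 2 + 1 + 12 − 3 + 8 + 19 = 37; the blank must be 41 − 37 = 4.

z = -3, q = 4, x = 2, p = 4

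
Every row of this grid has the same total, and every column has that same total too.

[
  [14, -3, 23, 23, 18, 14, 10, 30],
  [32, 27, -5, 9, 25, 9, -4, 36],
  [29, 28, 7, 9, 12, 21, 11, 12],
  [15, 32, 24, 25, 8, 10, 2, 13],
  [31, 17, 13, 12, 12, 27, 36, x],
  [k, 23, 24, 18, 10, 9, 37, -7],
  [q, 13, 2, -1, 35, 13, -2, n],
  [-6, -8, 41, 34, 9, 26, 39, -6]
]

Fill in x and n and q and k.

x = -19, n = 70, q = -1, k = 15

Rows 1 and 2 both sum to 129, so that's the common total.
Row 6: 23 + 24 + 18 + 10 + 9 + 37 − 7 = 114, so its missing entry is 129 − 114 = 15.
Row 5: 31 + 17 + 13 + 12 + 12 + 27 + 36 = 148, so its missing entry is 129 − 148 = -19.
Column 8: 30 + 36 + 12 + 13 − 19 − 7 − 6 = 59, so its missing entry is 129 − 59 = 70.
Row 7: 13 + 2 − 1 + 35 + 13 − 2 + 70 = 130, so its missing entry is 129 − 130 = -1.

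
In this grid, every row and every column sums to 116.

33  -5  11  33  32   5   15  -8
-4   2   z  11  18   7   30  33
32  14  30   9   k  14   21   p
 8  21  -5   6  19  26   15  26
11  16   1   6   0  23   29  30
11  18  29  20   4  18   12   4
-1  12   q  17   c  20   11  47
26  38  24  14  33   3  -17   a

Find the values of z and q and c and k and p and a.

The known cells in row 2 total 97, leaving 116 − 97 = 19 for the blank.
The known cells in column 3 total 109, leaving 116 − 109 = 7 for the blank.
The known cells in row 8 total 121, leaving 116 − 121 = -5 for the blank.
The known cells in column 8 total 127, leaving 116 − 127 = -11 for the blank.
The known cells in row 3 total 109, leaving 116 − 109 = 7 for the blank.
The known cells in row 7 total 113, leaving 116 − 113 = 3 for the blank.

z = 19, q = 7, c = 3, k = 7, p = -11, a = -5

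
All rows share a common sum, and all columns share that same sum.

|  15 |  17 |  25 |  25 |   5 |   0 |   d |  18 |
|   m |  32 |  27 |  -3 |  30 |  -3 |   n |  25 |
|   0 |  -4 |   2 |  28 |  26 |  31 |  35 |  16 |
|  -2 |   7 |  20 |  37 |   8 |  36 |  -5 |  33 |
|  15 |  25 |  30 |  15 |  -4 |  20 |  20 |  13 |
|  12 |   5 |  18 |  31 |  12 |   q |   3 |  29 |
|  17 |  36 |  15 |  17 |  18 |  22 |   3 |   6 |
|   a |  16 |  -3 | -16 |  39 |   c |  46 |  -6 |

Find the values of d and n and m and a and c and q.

d = 29, n = 3, m = 23, a = 54, c = 4, q = 24

Rows 3 and 4 both sum to 134, so that's the common total.
Row 6 has 12 + 5 + 18 + 31 + 12 + 3 + 29 = 110; the blank must be 134 − 110 = 24.
Row 1 has 15 + 17 + 25 + 25 + 5 + 0 + 18 = 105; the blank must be 134 − 105 = 29.
Column 7 has 29 + 35 − 5 + 20 + 3 + 3 + 46 = 131; the blank must be 134 − 131 = 3.
Row 2 has 32 + 27 − 3 + 30 − 3 + 3 + 25 = 111; the blank must be 134 − 111 = 23.
Column 1 has 15 + 23 + 0 − 2 + 15 + 12 + 17 = 80; the blank must be 134 − 80 = 54.
Row 8 has 54 + 16 − 3 − 16 + 39 + 46 − 6 = 130; the blank must be 134 − 130 = 4.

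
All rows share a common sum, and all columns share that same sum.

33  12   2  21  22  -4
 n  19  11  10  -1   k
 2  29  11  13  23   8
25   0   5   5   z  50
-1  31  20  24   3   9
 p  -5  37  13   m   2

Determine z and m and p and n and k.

Rows 1 and 3 both sum to 86, so that's the common total.
Row 4: 25 + 0 + 5 + 5 + 50 = 85, so its missing entry is 86 − 85 = 1.
Column 6: -4 + 8 + 50 + 9 + 2 = 65, so its missing entry is 86 − 65 = 21.
Column 5: 22 − 1 + 23 + 1 + 3 = 48, so its missing entry is 86 − 48 = 38.
Row 6: -5 + 37 + 13 + 38 + 2 = 85, so its missing entry is 86 − 85 = 1.
Row 2: 19 + 11 + 10 − 1 + 21 = 60, so its missing entry is 86 − 60 = 26.

z = 1, m = 38, p = 1, n = 26, k = 21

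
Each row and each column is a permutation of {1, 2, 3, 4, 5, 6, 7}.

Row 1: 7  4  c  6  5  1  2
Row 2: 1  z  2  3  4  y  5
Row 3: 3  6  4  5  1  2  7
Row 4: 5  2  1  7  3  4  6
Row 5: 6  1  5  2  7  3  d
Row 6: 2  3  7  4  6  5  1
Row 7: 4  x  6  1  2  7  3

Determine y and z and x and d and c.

y = 6, z = 7, x = 5, d = 4, c = 3

Cell (2,6): column 6 already has {1, 2, 3, 4, 5, 7} → 6.
Cell (7,2): row 7 already has {1, 2, 3, 4, 6, 7} → 5.
For row 2, column 2: row 2 already has {1, 2, 3, 4, 5, 6}; that leaves 7.
At (row 5, col 7): row 5 already has {1, 2, 3, 5, 6, 7}, so the value is 4.
At (row 1, col 3): row 1 already has {1, 2, 4, 5, 6, 7}, so the value is 3.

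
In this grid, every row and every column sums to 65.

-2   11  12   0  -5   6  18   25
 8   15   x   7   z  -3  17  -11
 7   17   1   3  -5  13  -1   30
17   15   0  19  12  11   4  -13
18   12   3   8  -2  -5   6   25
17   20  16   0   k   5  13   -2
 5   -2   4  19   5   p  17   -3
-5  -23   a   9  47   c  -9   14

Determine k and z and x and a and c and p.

k = -4, z = 17, x = 15, a = 14, c = 18, p = 20

Row 7 has 5 − 2 + 4 + 19 + 5 + 17 − 3 = 45; the blank must be 65 − 45 = 20.
Row 6 has 17 + 20 + 16 + 0 + 5 + 13 − 2 = 69; the blank must be 65 − 69 = -4.
Column 5 has -5 − 5 + 12 − 2 − 4 + 5 + 47 = 48; the blank must be 65 − 48 = 17.
Row 2 has 8 + 15 + 7 + 17 − 3 + 17 − 11 = 50; the blank must be 65 − 50 = 15.
Column 3 has 12 + 15 + 1 + 0 + 3 + 16 + 4 = 51; the blank must be 65 − 51 = 14.
Row 8 has -5 − 23 + 14 + 9 + 47 − 9 + 14 = 47; the blank must be 65 − 47 = 18.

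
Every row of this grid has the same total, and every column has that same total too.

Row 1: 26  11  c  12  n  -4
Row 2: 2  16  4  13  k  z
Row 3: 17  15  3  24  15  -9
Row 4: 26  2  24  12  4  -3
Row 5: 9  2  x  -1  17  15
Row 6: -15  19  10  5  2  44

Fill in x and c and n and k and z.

x = 23, c = 1, n = 19, k = 8, z = 22

Rows 3 and 4 both sum to 65, so that's the common total.
Column 6 has -4 − 9 − 3 + 15 + 44 = 43; the blank must be 65 − 43 = 22.
Row 2 has 2 + 16 + 4 + 13 + 22 = 57; the blank must be 65 − 57 = 8.
Column 5 has 8 + 15 + 4 + 17 + 2 = 46; the blank must be 65 − 46 = 19.
Row 5 has 9 + 2 − 1 + 17 + 15 = 42; the blank must be 65 − 42 = 23.
Row 1 has 26 + 11 + 12 + 19 − 4 = 64; the blank must be 65 − 64 = 1.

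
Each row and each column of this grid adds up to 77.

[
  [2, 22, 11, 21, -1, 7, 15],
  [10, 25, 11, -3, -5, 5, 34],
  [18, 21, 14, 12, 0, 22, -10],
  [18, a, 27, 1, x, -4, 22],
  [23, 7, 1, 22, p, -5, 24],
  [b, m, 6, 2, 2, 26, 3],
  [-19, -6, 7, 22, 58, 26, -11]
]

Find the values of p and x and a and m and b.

The known cells in row 5 total 72, leaving 77 − 72 = 5 for the blank.
The known cells in column 5 total 59, leaving 77 − 59 = 18 for the blank.
The known cells in row 4 total 82, leaving 77 − 82 = -5 for the blank.
The known cells in column 2 total 64, leaving 77 − 64 = 13 for the blank.
The known cells in row 6 total 52, leaving 77 − 52 = 25 for the blank.

p = 5, x = 18, a = -5, m = 13, b = 25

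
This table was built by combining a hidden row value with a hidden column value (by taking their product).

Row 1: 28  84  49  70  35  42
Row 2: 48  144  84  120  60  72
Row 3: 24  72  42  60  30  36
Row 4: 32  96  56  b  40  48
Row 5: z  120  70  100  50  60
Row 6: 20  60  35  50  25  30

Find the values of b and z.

b = 80, z = 40

Each row is a constant multiple of every other row — this is a multiplication table with the headers hidden.
Row 4 is 40/35 = 8/7 times row 1, so its entry in column 4 is 70 × 8/7 = 80.
Row 5 is 50/35 = 10/7 times row 1, so its entry in column 1 is 28 × 10/7 = 40.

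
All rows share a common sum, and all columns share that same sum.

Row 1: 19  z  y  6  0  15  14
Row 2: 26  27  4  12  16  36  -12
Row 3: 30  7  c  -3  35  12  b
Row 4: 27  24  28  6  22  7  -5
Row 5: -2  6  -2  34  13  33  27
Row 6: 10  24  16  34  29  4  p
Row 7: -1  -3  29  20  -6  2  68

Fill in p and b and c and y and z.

p = -8, b = 25, c = 3, y = 31, z = 24

Rows 2 and 4 both sum to 109, so that's the common total.
The known cells in column 2 total 85, leaving 109 − 85 = 24 for the blank.
The known cells in row 1 total 78, leaving 109 − 78 = 31 for the blank.
The known cells in row 6 total 117, leaving 109 − 117 = -8 for the blank.
The known cells in column 7 total 84, leaving 109 − 84 = 25 for the blank.
The known cells in row 3 total 106, leaving 109 − 106 = 3 for the blank.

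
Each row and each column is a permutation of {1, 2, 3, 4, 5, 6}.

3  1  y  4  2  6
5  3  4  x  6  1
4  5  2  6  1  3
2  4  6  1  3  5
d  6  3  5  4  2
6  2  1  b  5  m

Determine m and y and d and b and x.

Cell (5,1): row 5 already has {2, 3, 4, 5, 6} → 1.
For row 6, column 6: column 6 already has {1, 2, 3, 5, 6}; that leaves 4.
Cell (1,3): row 1 already has {1, 2, 3, 4, 6} → 5.
At (row 6, col 4): row 6 already has {1, 2, 4, 5, 6}, so the value is 3.
At (row 2, col 4): row 2 already has {1, 3, 4, 5, 6}, so the value is 2.

m = 4, y = 5, d = 1, b = 3, x = 2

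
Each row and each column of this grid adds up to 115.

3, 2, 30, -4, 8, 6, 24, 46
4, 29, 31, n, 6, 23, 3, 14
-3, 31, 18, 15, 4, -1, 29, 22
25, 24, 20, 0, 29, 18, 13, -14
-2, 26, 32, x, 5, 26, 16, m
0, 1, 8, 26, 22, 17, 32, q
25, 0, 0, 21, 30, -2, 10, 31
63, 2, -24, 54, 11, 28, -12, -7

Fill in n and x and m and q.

Row 2 has 4 + 29 + 31 + 6 + 23 + 3 + 14 = 110; the blank must be 115 − 110 = 5.
Row 6 has 0 + 1 + 8 + 26 + 22 + 17 + 32 = 106; the blank must be 115 − 106 = 9.
Column 8 has 46 + 14 + 22 − 14 + 9 + 31 − 7 = 101; the blank must be 115 − 101 = 14.
Row 5 has -2 + 26 + 32 + 5 + 26 + 16 + 14 = 117; the blank must be 115 − 117 = -2.

n = 5, x = -2, m = 14, q = 9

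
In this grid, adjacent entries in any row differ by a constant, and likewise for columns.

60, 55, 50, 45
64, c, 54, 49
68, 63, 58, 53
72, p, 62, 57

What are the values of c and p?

Along each row the entries change by -5 per step; down each column they change by 4.
Row 2: from 64 at column 1, stepping by -5 to column 2 gives 59.
Row 4: from 72 at column 1, stepping by -5 to column 2 gives 67.

c = 59, p = 67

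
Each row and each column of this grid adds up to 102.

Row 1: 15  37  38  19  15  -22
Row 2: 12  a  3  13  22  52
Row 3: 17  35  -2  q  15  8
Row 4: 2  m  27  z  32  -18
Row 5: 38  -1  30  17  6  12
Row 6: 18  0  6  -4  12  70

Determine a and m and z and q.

The known cells in row 2 total 102, leaving 102 − 102 = 0 for the blank.
The known cells in column 2 total 71, leaving 102 − 71 = 31 for the blank.
The known cells in row 4 total 74, leaving 102 − 74 = 28 for the blank.
The known cells in row 3 total 73, leaving 102 − 73 = 29 for the blank.

a = 0, m = 31, z = 28, q = 29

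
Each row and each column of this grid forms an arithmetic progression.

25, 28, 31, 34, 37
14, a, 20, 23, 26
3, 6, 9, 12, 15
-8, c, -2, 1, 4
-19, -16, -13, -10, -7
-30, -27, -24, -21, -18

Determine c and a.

c = -5, a = 17

Along each row the entries change by 3 per step; down each column they change by -11.
Row 4: from -8 at column 1, stepping by 3 to column 2 gives -5.
Row 2: from 14 at column 1, stepping by 3 to column 2 gives 17.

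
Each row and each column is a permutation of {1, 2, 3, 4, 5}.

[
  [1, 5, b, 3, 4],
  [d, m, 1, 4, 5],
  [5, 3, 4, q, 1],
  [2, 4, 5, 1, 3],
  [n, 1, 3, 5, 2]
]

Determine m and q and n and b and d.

Cell (5,1): row 5 already has {1, 2, 3, 5} → 4.
At (row 2, col 2): column 2 already has {1, 3, 4, 5}, so the value is 2.
At (row 3, col 4): row 3 already has {1, 3, 4, 5}, so the value is 2.
Cell (1,3): row 1 already has {1, 3, 4, 5} → 2.
For row 2, column 1: row 2 already has {1, 2, 4, 5}; that leaves 3.

m = 2, q = 2, n = 4, b = 2, d = 3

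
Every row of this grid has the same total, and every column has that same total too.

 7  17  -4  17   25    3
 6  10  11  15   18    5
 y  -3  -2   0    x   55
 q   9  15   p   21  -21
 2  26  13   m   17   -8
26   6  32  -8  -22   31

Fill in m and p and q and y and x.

Rows 1 and 2 both sum to 65, so that's the common total.
Column 5: 25 + 18 + 21 + 17 − 22 = 59, so its missing entry is 65 − 59 = 6.
Row 5: 2 + 26 + 13 + 17 − 8 = 50, so its missing entry is 65 − 50 = 15.
Row 3: -3 − 2 + 0 + 6 + 55 = 56, so its missing entry is 65 − 56 = 9.
Column 1: 7 + 6 + 9 + 2 + 26 = 50, so its missing entry is 65 − 50 = 15.
Row 4: 15 + 9 + 15 + 21 − 21 = 39, so its missing entry is 65 − 39 = 26.

m = 15, p = 26, q = 15, y = 9, x = 6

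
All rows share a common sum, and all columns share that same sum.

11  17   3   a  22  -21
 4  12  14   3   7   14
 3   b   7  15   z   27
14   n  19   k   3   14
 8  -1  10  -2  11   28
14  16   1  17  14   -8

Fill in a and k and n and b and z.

a = 22, k = -1, n = 5, b = 5, z = -3

Rows 2 and 5 both sum to 54, so that's the common total.
Column 5 has 22 + 7 + 3 + 11 + 14 = 57; the blank must be 54 − 57 = -3.
Row 3 has 3 + 7 + 15 − 3 + 27 = 49; the blank must be 54 − 49 = 5.
Column 2 has 17 + 12 + 5 − 1 + 16 = 49; the blank must be 54 − 49 = 5.
Row 1 has 11 + 17 + 3 + 22 − 21 = 32; the blank must be 54 − 32 = 22.
Row 4 has 14 + 5 + 19 + 3 + 14 = 55; the blank must be 54 − 55 = -1.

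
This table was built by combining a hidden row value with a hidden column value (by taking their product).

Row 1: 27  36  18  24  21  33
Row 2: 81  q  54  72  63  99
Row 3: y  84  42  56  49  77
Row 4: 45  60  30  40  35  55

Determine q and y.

q = 108, y = 63

Each row is a constant multiple of every other row — this is a multiplication table with the headers hidden.
Row 2 is 63/21 = 3/1 times row 1, so its entry in column 2 is 36 × 3/1 = 108.
Row 3 is 49/21 = 7/3 times row 1, so its entry in column 1 is 27 × 7/3 = 63.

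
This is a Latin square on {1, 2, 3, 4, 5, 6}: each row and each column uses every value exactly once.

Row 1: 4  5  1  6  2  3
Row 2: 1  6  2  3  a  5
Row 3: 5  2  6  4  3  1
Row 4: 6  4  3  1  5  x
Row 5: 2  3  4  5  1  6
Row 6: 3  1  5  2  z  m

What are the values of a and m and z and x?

a = 4, m = 4, z = 6, x = 2

Cell (4,6): row 4 already has {1, 3, 4, 5, 6} → 2.
At (row 6, col 6): column 6 already has {1, 2, 3, 5, 6}, so the value is 4.
At (row 6, col 5): row 6 already has {1, 2, 3, 4, 5}, so the value is 6.
For row 2, column 5: row 2 already has {1, 2, 3, 5, 6}; that leaves 4.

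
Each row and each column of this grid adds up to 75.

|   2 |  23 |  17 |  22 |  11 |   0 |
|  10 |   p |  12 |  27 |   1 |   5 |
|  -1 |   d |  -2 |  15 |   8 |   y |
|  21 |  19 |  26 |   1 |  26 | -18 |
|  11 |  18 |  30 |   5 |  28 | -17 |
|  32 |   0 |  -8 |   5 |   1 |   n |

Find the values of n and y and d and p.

n = 45, y = 60, d = -5, p = 20

Row 2: 10 + 12 + 27 + 1 + 5 = 55, so its missing entry is 75 − 55 = 20.
Row 6: 32 + 0 − 8 + 5 + 1 = 30, so its missing entry is 75 − 30 = 45.
Column 6: 0 + 5 − 18 − 17 + 45 = 15, so its missing entry is 75 − 15 = 60.
Row 3: -1 − 2 + 15 + 8 + 60 = 80, so its missing entry is 75 − 80 = -5.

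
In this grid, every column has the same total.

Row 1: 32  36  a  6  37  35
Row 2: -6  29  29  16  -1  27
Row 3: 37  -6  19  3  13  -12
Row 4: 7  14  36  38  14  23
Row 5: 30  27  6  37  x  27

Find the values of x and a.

Column 2 sums to 100 and so does column 4; that's the common total.
In column 5 the known cells total 63, leaving 100 − 63 = 37.
In column 3 the known cells total 90, leaving 100 − 90 = 10.

x = 37, a = 10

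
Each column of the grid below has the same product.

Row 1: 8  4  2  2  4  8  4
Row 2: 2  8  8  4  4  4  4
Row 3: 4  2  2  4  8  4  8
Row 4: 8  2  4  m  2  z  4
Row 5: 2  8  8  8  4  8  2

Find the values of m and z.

Columns 1 and 5 each multiply to 1024, so every column has product 1024.
Column 4: 2×4×4×8 = 256, so the missing entry is 1024 ÷ 256 = 4.
Column 6: 8×4×4×8 = 1024, so the missing entry is 1024 ÷ 1024 = 1.

m = 4, z = 1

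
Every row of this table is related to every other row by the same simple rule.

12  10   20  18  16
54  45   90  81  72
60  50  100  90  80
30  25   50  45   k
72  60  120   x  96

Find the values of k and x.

k = 40, x = 108

Each row is a constant multiple of every other row — this is a multiplication table with the headers hidden.
Row 4 is 50/20 = 5/2 times row 1, so its entry in column 5 is 16 × 5/2 = 40.
Row 5 is 120/20 = 6/1 times row 1, so its entry in column 4 is 18 × 6/1 = 108.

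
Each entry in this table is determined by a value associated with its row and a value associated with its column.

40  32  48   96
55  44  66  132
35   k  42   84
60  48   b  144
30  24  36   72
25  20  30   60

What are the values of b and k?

Each row is a constant multiple of every other row — this is a multiplication table with the headers hidden.
Row 4 is 144/96 = 3/2 times row 1, so its entry in column 3 is 48 × 3/2 = 72.
Row 3 is 84/96 = 7/8 times row 1, so its entry in column 2 is 32 × 7/8 = 28.

b = 72, k = 28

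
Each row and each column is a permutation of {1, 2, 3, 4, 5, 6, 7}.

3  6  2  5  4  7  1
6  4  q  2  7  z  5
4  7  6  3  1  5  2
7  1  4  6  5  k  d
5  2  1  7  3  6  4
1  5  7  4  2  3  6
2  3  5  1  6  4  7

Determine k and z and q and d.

k = 2, z = 1, q = 3, d = 3

For row 2, column 3: column 3 already has {1, 2, 4, 5, 6, 7}; that leaves 3.
For row 2, column 6: row 2 already has {2, 3, 4, 5, 6, 7}; that leaves 1.
For row 4, column 6: column 6 already has {1, 3, 4, 5, 6, 7}; that leaves 2.
For row 4, column 7: row 4 already has {1, 2, 4, 5, 6, 7}; that leaves 3.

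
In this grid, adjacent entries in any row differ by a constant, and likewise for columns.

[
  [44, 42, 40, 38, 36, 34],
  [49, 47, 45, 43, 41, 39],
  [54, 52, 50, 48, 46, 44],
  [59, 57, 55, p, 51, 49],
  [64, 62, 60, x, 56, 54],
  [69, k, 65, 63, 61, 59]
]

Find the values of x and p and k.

Along each row the entries change by -2 per step; down each column they change by 5.
Row 5: from 64 at column 1, stepping by -2 to column 4 gives 58.
Row 4: from 59 at column 1, stepping by -2 to column 4 gives 53.
Row 6: from 69 at column 1, stepping by -2 to column 2 gives 67.

x = 58, p = 53, k = 67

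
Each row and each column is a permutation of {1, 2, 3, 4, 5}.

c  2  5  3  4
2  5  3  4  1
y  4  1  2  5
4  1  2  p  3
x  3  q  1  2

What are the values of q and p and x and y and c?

q = 4, p = 5, x = 5, y = 3, c = 1

Cell (1,1): row 1 already has {2, 3, 4, 5} → 1.
For row 3, column 1: row 3 already has {1, 2, 4, 5}; that leaves 3.
For row 5, column 1: column 1 already has {1, 2, 3, 4}; that leaves 5.
Cell (5,3): row 5 already has {1, 2, 3, 5} → 4.
At (row 4, col 4): row 4 already has {1, 2, 3, 4}, so the value is 5.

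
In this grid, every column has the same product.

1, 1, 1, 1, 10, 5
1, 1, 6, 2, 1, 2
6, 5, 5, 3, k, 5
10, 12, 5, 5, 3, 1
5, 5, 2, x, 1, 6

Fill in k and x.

Columns 2 and 6 each multiply to 300, so every column has product 300.
Column 5: 10×1×3×1 = 30, so the missing entry is 300 ÷ 30 = 10.
Column 4: 1×2×3×5 = 30, so the missing entry is 300 ÷ 30 = 10.

k = 10, x = 10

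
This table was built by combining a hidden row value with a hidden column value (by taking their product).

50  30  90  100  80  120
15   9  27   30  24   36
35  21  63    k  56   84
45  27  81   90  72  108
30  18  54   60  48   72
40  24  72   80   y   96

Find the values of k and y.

Each row is a constant multiple of every other row — this is a multiplication table with the headers hidden.
Row 3 is 84/120 = 7/10 times row 1, so its entry in column 4 is 100 × 7/10 = 70.
Row 6 is 96/120 = 4/5 times row 1, so its entry in column 5 is 80 × 4/5 = 64.

k = 70, y = 64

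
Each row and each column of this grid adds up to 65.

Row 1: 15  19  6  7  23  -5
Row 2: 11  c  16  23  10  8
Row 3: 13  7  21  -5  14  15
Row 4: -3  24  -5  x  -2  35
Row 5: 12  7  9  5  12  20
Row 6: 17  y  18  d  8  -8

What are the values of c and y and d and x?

c = -3, y = 11, d = 19, x = 16

Row 2: 11 + 16 + 23 + 10 + 8 = 68, so its missing entry is 65 − 68 = -3.
Row 4: -3 + 24 − 5 − 2 + 35 = 49, so its missing entry is 65 − 49 = 16.
Column 4: 7 + 23 − 5 + 16 + 5 = 46, so its missing entry is 65 − 46 = 19.
Row 6: 17 + 18 + 19 + 8 − 8 = 54, so its missing entry is 65 − 54 = 11.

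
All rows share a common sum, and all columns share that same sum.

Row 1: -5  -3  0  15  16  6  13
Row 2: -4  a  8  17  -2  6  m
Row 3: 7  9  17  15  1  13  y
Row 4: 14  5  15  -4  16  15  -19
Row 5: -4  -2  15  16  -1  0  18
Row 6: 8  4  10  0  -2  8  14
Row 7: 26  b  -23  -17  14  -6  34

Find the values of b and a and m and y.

b = 14, a = 15, m = 2, y = -20

Rows 1 and 4 both sum to 42, so that's the common total.
Row 7: 26 − 23 − 17 + 14 − 6 + 34 = 28, so its missing entry is 42 − 28 = 14.
Column 2: -3 + 9 + 5 − 2 + 4 + 14 = 27, so its missing entry is 42 − 27 = 15.
Row 2: -4 + 15 + 8 + 17 − 2 + 6 = 40, so its missing entry is 42 − 40 = 2.
Row 3: 7 + 9 + 17 + 15 + 1 + 13 = 62, so its missing entry is 42 − 62 = -20.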